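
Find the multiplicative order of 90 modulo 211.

70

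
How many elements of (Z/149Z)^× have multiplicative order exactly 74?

36

φ(149) = 149 − 1 = 148 = 2^2 · 37.
Since (Z/149Z)^× is cyclic of order 148, the number of elements of order d is φ(d) when d | 148 and 0 otherwise.
74 = 2 · 37 divides 148, and φ(74) = 36.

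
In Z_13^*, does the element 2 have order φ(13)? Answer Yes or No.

φ(13) = 13 − 1 = 12 = 2^2 · 3.
2 is a primitive root mod 13 iff 2^(φ(13)/q) ≢ 1 for every prime q | φ(13), i.e. q ∈ {2, 3}.
2^6 ≡ 12 (mod 13)  [q = 2: ≢ 1 ✓]
2^4 ≡ 3 (mod 13)  [q = 3: ≢ 1 ✓]
Every test exponent gives a nontrivial residue, hence 2 generates the full group.

Yes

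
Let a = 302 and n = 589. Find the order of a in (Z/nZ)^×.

90

Since 302 ∈ (Z/589Z)^×, its order divides φ(589) = φ(19·31) = (19−1)·(31−1) = 18·30 = 540 = 2^2 · 3^3 · 5.
Divisors of 540: 1, 2, 3, 4, 5, 6, 9, 10, 12, 15, 18, 20, 27, 30, 36, 45, 54, 60, 90, 108, 135, 180, 270, 540.
Test each divisor d:
302^1 ≡ 302 (mod 589)
302^2 ≡ 498 (mod 589)
302^3 ≡ 201 (mod 589)
302^4 ≡ 35 (mod 589)
302^5 ≡ 557 (mod 589)
302^6 ≡ 349 (mod 589)
302^9 ≡ 58 (mod 589)
302^10 ≡ 435 (mod 589)
302^12 ≡ 467 (mod 589)
302^15 ≡ 216 (mod 589)
302^18 ≡ 419 (mod 589)
302^20 ≡ 156 (mod 589)
302^27 ≡ 153 (mod 589)
302^30 ≡ 125 (mod 589)
302^36 ≡ 39 (mod 589)
302^45 ≡ 495 (mod 589)
302^54 ≡ 438 (mod 589)
302^60 ≡ 311 (mod 589)
302^90 ≡ 1 (mod 589) ✓
Therefore the multiplicative order of 302 modulo 589 is 90.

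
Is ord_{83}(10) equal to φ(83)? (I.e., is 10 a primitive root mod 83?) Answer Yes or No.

φ(83) = 83 − 1 = 82 = 2 · 41.
An element g generates (Z/83Z)^× iff g^(82/q) ≢ 1 (mod 83) for each prime q ∈ {2, 41}.
10^41 ≡ 1 (mod 83)  [q = 2: ≡ 1 ✗]
10^2 ≡ 17 (mod 83)  [q = 41: ≢ 1 ✓]
The check at q = 2 fails, so 10 generates a proper subgroup.

No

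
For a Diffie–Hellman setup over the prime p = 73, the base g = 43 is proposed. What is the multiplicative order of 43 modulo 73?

ord(43) | φ(73) = 73 − 1 = 72 = 2^3 · 3^2.
Divisors of 72: 1, 2, 3, 4, 6, 8, 9, 12, 18, 24, 36, 72.
Compute 43^d (mod 73) for the divisors d until we hit 1:
43^1 ≡ 43
43^2 ≡ 24
43^3 ≡ 10
43^4 ≡ 65
43^6 ≡ 27
43^8 ≡ 64
43^9 ≡ 51
43^12 ≡ 72
43^18 ≡ 46
43^24 ≡ 1
Hence ord(43) = 24.

24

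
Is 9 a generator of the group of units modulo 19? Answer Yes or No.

φ(19) = 19 − 1 = 18 = 2 · 3^2.
Test 9^(18/q) mod 19 for each prime factor q of 18:
9^9 ≡ 1 (mod 19)  [q = 2: ≡ 1 ✗]
9^6 ≡ 11 (mod 19)  [q = 3: ≢ 1 ✓]
9^9 ≡ 1 shows ord(9) | 9, strictly less than φ(19); not a primitive root.

No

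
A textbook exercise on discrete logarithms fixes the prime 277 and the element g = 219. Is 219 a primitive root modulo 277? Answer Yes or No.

Yes

φ(277) = 277 − 1 = 276 = 2^2 · 3 · 23.
An element g generates (Z/277Z)^× iff g^(276/q) ≢ 1 (mod 277) for each prime q ∈ {2, 3, 23}.
219^138 ≡ 276 (mod 277)  [q = 2: ≢ 1 ✓]
219^92 ≡ 160 (mod 277)  [q = 3: ≢ 1 ✓]
219^12 ≡ 169 (mod 277)  [q = 23: ≢ 1 ✓]
None equal 1, so ord_277(219) = 276: 219 is a primitive root.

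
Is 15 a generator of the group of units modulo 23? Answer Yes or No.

Yes

φ(23) = 23 − 1 = 22 = 2 · 11.
15 is a primitive root mod 23 iff 15^(φ(23)/q) ≢ 1 for every prime q | φ(23), i.e. q ∈ {2, 11}.
15^11 ≡ 22 (mod 23)  [q = 2: ≢ 1 ✓]
15^2 ≡ 18 (mod 23)  [q = 11: ≢ 1 ✓]
Every test exponent gives a nontrivial residue, hence 15 generates the full group.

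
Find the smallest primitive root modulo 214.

5

φ(214) = φ(2)·φ(107) = 1·106 = 106 = 2 · 53.
Test candidates g = 2, 3, … against the prime factors q ∈ {2, 53} of φ(214): g is a generator iff g^(106/q) ≢ 1 for every such q.
g = 2: gcd(2, 214) = 2 > 1, not a unit — skip.
g = 3: 3^53 ≡ 1 — hits 1, so not a primitive root.
g = 4: gcd(4, 214) = 2 > 1, not a unit — skip.
g = 5: 5^53 ≡ 213; 5^2 ≡ 25 — none is 1, so 5 is a primitive root.
So 5 is the smallest generator of (Z/214Z)^×.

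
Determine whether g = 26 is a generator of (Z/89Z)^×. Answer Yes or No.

Yes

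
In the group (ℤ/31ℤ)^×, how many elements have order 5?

4

φ(31) = 31 − 1 = 30 = 2 · 3 · 5.
In a cyclic group of order 30, there are φ(d) elements of order d for each divisor d of 30, and zero for non-divisors.
5 | 30, and φ(5) = 5 − 1 = 4.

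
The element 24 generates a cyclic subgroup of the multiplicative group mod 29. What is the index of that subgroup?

4

By Lagrange's theorem, ord_29(24) divides φ(29) = 29 − 1 = 28 = 2^2 · 7.
Divisors of 28: 1, 2, 4, 7, 14, 28.
Check 24^d mod 29 for each divisor in increasing order:
24^1 ≡ 24 (mod 29)
24^2 ≡ 25 (mod 29)
24^4 ≡ 16 (mod 29)
24^7 ≡ 1 (mod 29) ✓
So ord_29(24) = 7, hence |⟨24⟩| = 7.
Index = |(Z/29Z)^×| / |⟨24⟩| = 28 / 7 = 4.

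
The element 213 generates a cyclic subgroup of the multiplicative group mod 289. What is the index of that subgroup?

By Lagrange's theorem, ord_289(213) divides φ(289) = φ(17^2) = 17·(17−1) = 272 = 2^4 · 17.
Divisors of 272: 1, 2, 4, 8, 16, 17, 34, 68, 136, 272.
Evaluate successive powers at the divisors of 272:
213^1 ≡ 213 (mod 289)
213^2 ≡ 285 (mod 289)
213^4 ≡ 16 (mod 289)
213^8 ≡ 256 (mod 289)
213^16 ≡ 222 (mod 289)
213^17 ≡ 179 (mod 289)
213^34 ≡ 251 (mod 289)
213^68 ≡ 288 (mod 289)
213^136 ≡ 1 (mod 289) ✓
Thus |⟨213⟩| = ord(213) = 136.
Index = |(Z/289Z)^×| / |⟨213⟩| = 272 / 136 = 2.

2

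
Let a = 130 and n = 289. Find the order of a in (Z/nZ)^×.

272

Since 130 ∈ (Z/289Z)^×, its order divides φ(289) = φ(17^2) = 17·(17−1) = 272 = 2^4 · 17.
Divisors of 272: 1, 2, 4, 8, 16, 17, 34, 68, 136, 272.
Check 130^d mod 289 for each divisor in increasing order:
130^1 ≡ 130
130^2 ≡ 138
130^4 ≡ 259
130^8 ≡ 33
130^16 ≡ 222
130^17 ≡ 249
130^34 ≡ 155
130^68 ≡ 38
130^136 ≡ 288
130^272 ≡ 1
The smallest such exponent is 272, so the order of 130 is 272.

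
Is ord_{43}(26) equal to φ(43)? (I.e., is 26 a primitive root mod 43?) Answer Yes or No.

Yes

φ(43) = 43 − 1 = 42 = 2 · 3 · 7.
Test 26^(42/q) mod 43 for each prime factor q of 42:
26^21 ≡ 42 (mod 43)  [q = 2: ≢ 1 ✓]
26^14 ≡ 6 (mod 43)  [q = 3: ≢ 1 ✓]
26^6 ≡ 35 (mod 43)  [q = 7: ≢ 1 ✓]
All checks pass, so 26 has order 42 and is a primitive root modulo 43.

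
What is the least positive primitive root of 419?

φ(419) = 419 − 1 = 418 = 2 · 11 · 19.
g is a primitive root iff g^(418/q) ≢ 1 (mod 419) for each prime q ∈ {2, 11, 19}.
g = 2: 2^209 ≡ 418; 2^38 ≡ 334; 2^22 ≡ 114 — none is 1, so 2 is a primitive root.
Hence the least primitive root of 419 is 2.

2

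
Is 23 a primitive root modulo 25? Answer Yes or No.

φ(25) = φ(5^2) = 5·(5−1) = 20 = 2^2 · 5.
23 is a primitive root mod 25 iff 23^(φ(25)/q) ≢ 1 for every prime q | φ(25), i.e. q ∈ {2, 5}.
23^10 ≡ 24 (mod 25)  [q = 2: ≢ 1 ✓]
23^4 ≡ 16 (mod 25)  [q = 5: ≢ 1 ✓]
All checks pass, so 23 has order 20 and is a primitive root modulo 25.

Yes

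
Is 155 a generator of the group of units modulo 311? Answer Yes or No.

φ(311) = 311 − 1 = 310 = 2 · 5 · 31.
155 is a primitive root mod 311 iff 155^(φ(311)/q) ≢ 1 for every prime q | φ(311), i.e. q ∈ {2, 5, 31}.
155^155 ≡ 310 (mod 311)  [q = 2: ≢ 1 ✓]
155^62 ≡ 6 (mod 311)  [q = 5: ≢ 1 ✓]
155^10 ≡ 270 (mod 311)  [q = 31: ≢ 1 ✓]
Every test exponent gives a nontrivial residue, hence 155 generates the full group.

Yes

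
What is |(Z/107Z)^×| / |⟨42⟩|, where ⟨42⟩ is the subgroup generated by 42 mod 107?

The order of 42 must divide φ(107) = 107 − 1 = 106 = 2 · 53.
Divisors of 106: 1, 2, 53, 106.
Compute 42^d (mod 107) for the divisors d until we hit 1:
42^1 ≡ 42 (mod 107)
42^2 ≡ 52 (mod 107)
42^53 ≡ 1 (mod 107) ✓
The order of 42 is 53, so the subgroup it generates has 53 elements.
The index is φ(107) / ord(42) = 106 / 53 = 2.

2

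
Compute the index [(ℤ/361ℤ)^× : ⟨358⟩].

2

Since 358 ∈ (Z/361Z)^×, its order divides φ(361) = φ(19^2) = 19·(19−1) = 342 = 2 · 3^2 · 19.
Divisors of 342: 1, 2, 3, 6, 9, 18, 19, 38, 57, 114, 171, 342.
Test each divisor d:
358^1 ≡ 358
358^2 ≡ 9
358^3 ≡ 334
358^6 ≡ 7
358^9 ≡ 172
358^18 ≡ 343
358^19 ≡ 54
358^38 ≡ 28
358^57 ≡ 68
358^114 ≡ 292
358^171 ≡ 1
Thus |⟨358⟩| = ord(358) = 171.
The index is φ(361) / ord(358) = 342 / 171 = 2.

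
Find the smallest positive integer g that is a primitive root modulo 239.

7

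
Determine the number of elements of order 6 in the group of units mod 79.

φ(79) = 79 − 1 = 78 = 2 · 3 · 13.
In a cyclic group of order 78, there are φ(d) elements of order d for each divisor d of 78, and zero for non-divisors.
6 = 2 · 3 divides 78, and φ(6) = 2.

2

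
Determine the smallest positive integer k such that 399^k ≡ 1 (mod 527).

40

The order of 399 must divide φ(527) = φ(17·31) = (17−1)·(31−1) = 16·30 = 480 = 2^5 · 3 · 5.
Divisors of 480: 1, 2, 3, 4, 5, 6, 8, 10, 12, 15, 16, 20, 24, 30, 32, 40, 48, 60, 80, 96, 120, 160, 240, 480.
Evaluate successive powers at the divisors of 480:
399^1 ≡ 399 (mod 527)
399^2 ≡ 47 (mod 527)
399^3 ≡ 308 (mod 527)
399^4 ≡ 101 (mod 527)
399^5 ≡ 247 (mod 527)
399^6 ≡ 4 (mod 527)
399^8 ≡ 188 (mod 527)
399^10 ≡ 404 (mod 527)
399^12 ≡ 16 (mod 527)
399^15 ≡ 185 (mod 527)
399^16 ≡ 35 (mod 527)
399^20 ≡ 373 (mod 527)
399^24 ≡ 256 (mod 527)
399^30 ≡ 497 (mod 527)
399^32 ≡ 171 (mod 527)
399^40 ≡ 1 (mod 527) ✓
The smallest such exponent is 40, so the order of 399 is 40.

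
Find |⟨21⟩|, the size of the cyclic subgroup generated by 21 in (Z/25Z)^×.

Since 21 ∈ (Z/25Z)^×, its order divides φ(25) = φ(5^2) = 5·(5−1) = 20 = 2^2 · 5.
Divisors of 20: 1, 2, 4, 5, 10, 20.
Check 21^d mod 25 for each divisor in increasing order:
21^1 ≡ 21 (mod 25)
21^2 ≡ 16 (mod 25)
21^4 ≡ 6 (mod 25)
21^5 ≡ 1 (mod 25) ✓
The smallest such exponent is 5, so the order of 21 is 5.

5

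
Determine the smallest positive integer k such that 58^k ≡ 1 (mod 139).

The order of 58 must divide φ(139) = 139 − 1 = 138 = 2 · 3 · 23.
Divisors of 138: 1, 2, 3, 6, 23, 46, 69, 138.
Check 58^d mod 139 for each divisor in increasing order:
58^1 ≡ 58
58^2 ≡ 28
58^3 ≡ 95
58^6 ≡ 129
58^23 ≡ 43
58^46 ≡ 42
58^69 ≡ 138
58^138 ≡ 1
Hence ord(58) = 138.

138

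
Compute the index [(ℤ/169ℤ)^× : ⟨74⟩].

4

By Lagrange's theorem, ord_169(74) divides φ(169) = φ(13^2) = 13·(13−1) = 156 = 2^2 · 3 · 13.
Divisors of 156: 1, 2, 3, 4, 6, 12, 13, 26, 39, 52, 78, 156.
Evaluate successive powers at the divisors of 156:
74^1 ≡ 74
74^2 ≡ 68
74^3 ≡ 131
74^4 ≡ 61
74^6 ≡ 92
74^12 ≡ 14
74^13 ≡ 22
74^26 ≡ 146
74^39 ≡ 1
Thus |⟨74⟩| = ord(74) = 39.
[(Z/169Z)^× : ⟨74⟩] = 156/39 = 4.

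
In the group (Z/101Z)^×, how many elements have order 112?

0

φ(101) = 101 − 1 = 100 = 2^2 · 5^2.
(Z/101Z)^× is cyclic (|G| = 100); a cyclic group of order m has exactly φ(d) elements of each order d | m, and none otherwise.
Here 100 is not a multiple of 112, so there are no elements of order 112.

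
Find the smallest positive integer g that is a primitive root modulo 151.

φ(151) = 151 − 1 = 150 = 2 · 3 · 5^2.
g is a primitive root iff g^(150/q) ≢ 1 (mod 151) for each prime q ∈ {2, 3, 5}.
g = 2: 2^75 ≡ 1 — hits 1, so not a primitive root.
g = 3: 3^75 ≡ 150; 3^50 ≡ 1 — hits 1, so not a primitive root.
g = 4: 4^75 ≡ 1 — hits 1, so not a primitive root.
g = 5: 5^75 ≡ 1 — hits 1, so not a primitive root.
g = 6: 6^75 ≡ 150; 6^50 ≡ 32; 6^30 ≡ 59 — none is 1, so 6 is a primitive root.
So 6 is the smallest generator of (Z/151Z)^×.

6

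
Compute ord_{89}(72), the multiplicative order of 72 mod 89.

44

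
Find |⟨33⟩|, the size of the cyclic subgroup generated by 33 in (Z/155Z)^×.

20

By Lagrange's theorem, ord_155(33) divides φ(155) = φ(5·31) = (5−1)·(31−1) = 4·30 = 120 = 2^3 · 3 · 5.
Divisors of 120: 1, 2, 3, 4, 5, 6, 8, 10, 12, 15, 20, 24, 30, 40, 60, 120.
Test each divisor d:
33^1 ≡ 33 (mod 155)
33^2 ≡ 4 (mod 155)
33^3 ≡ 132 (mod 155)
33^4 ≡ 16 (mod 155)
33^5 ≡ 63 (mod 155)
33^6 ≡ 64 (mod 155)
33^8 ≡ 101 (mod 155)
33^10 ≡ 94 (mod 155)
33^12 ≡ 66 (mod 155)
33^15 ≡ 32 (mod 155)
33^20 ≡ 1 (mod 155) ✓
Therefore the multiplicative order of 33 modulo 155 is 20.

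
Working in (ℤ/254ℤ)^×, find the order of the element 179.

9

The order of 179 must divide φ(254) = φ(2)·φ(127) = 1·126 = 126 = 2 · 3^2 · 7.
Divisors of 126: 1, 2, 3, 6, 7, 9, 14, 18, 21, 42, 63, 126.
Test each divisor d:
179^1 ≡ 179
179^2 ≡ 37
179^3 ≡ 19
179^6 ≡ 107
179^7 ≡ 103
179^9 ≡ 1
Hence ord(179) = 9.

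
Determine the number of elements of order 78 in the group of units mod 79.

24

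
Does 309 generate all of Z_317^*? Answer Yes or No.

Yes

φ(317) = 317 − 1 = 316 = 2^2 · 79.
It suffices to check that the order of 309 is not a proper divisor of 316: compute 309^(316/q) for q ∈ {2, 79}.
309^158 ≡ 316 (mod 317)  [q = 2: ≢ 1 ✓]
309^4 ≡ 292 (mod 317)  [q = 79: ≢ 1 ✓]
None equal 1, so ord_317(309) = 316: 309 is a primitive root.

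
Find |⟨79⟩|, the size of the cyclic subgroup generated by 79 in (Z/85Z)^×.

16

ord(79) | φ(85) = φ(5·17) = (5−1)·(17−1) = 4·16 = 64 = 2^6.
Divisors of 64: 1, 2, 4, 8, 16, 32, 64.
Check 79^d mod 85 for each divisor in increasing order:
79^1 ≡ 79
79^2 ≡ 36
79^4 ≡ 21
79^8 ≡ 16
79^16 ≡ 1
Therefore the multiplicative order of 79 modulo 85 is 16.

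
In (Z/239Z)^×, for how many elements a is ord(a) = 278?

φ(239) = 239 − 1 = 238 = 2 · 7 · 17.
Since (Z/239Z)^× is cyclic of order 238, the number of elements of order d is φ(d) when d | 238 and 0 otherwise.
278 does not divide 238, so no element of (Z/239Z)^× has order 278.

0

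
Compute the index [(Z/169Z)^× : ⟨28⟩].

1

By Lagrange's theorem, ord_169(28) divides φ(169) = φ(13^2) = 13·(13−1) = 156 = 2^2 · 3 · 13.
Divisors of 156: 1, 2, 3, 4, 6, 12, 13, 26, 39, 52, 78, 156.
Compute 28^d (mod 169) for the divisors d until we hit 1:
28^1 ≡ 28 (mod 169)
28^2 ≡ 108 (mod 169)
28^3 ≡ 151 (mod 169)
28^4 ≡ 3 (mod 169)
28^6 ≡ 155 (mod 169)
28^12 ≡ 27 (mod 169)
28^13 ≡ 80 (mod 169)
28^26 ≡ 147 (mod 169)
28^39 ≡ 99 (mod 169)
28^52 ≡ 146 (mod 169)
28^78 ≡ 168 (mod 169)
28^156 ≡ 1 (mod 169) ✓
Thus |⟨28⟩| = ord(28) = 156.
The index is φ(169) / ord(28) = 156 / 156 = 1.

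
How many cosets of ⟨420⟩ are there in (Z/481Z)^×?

12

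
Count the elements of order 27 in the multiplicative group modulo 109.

φ(109) = 109 − 1 = 108 = 2^2 · 3^3.
In a cyclic group of order 108, there are φ(d) elements of order d for each divisor d of 108, and zero for non-divisors.
27 = 3^3 divides 108, and φ(27) = 18.

18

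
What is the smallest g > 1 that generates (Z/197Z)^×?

2

φ(197) = 197 − 1 = 196 = 2^2 · 7^2.
Test candidates g = 2, 3, … against the prime factors q ∈ {2, 7} of φ(197): g is a generator iff g^(196/q) ≢ 1 for every such q.
g = 2: 2^98 ≡ 196; 2^28 ≡ 104 — none is 1, so 2 is a primitive root.
The smallest primitive root modulo 197 is 2.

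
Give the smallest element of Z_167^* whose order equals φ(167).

φ(167) = 167 − 1 = 166 = 2 · 83.
g is a primitive root iff g^(166/q) ≢ 1 (mod 167) for each prime q ∈ {2, 83}.
g = 2: 2^83 ≡ 1 — hits 1, so not a primitive root.
g = 3: 3^83 ≡ 1 — hits 1, so not a primitive root.
g = 4: 4^83 ≡ 1 — hits 1, so not a primitive root.
g = 5: 5^83 ≡ 166; 5^2 ≡ 25 — none is 1, so 5 is a primitive root.
The smallest primitive root modulo 167 is 5.

5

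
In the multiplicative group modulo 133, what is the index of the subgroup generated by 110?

6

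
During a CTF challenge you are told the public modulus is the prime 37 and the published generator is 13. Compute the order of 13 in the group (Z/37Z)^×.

36

By Lagrange's theorem, ord_37(13) divides φ(37) = 37 − 1 = 36 = 2^2 · 3^2.
Divisors of 36: 1, 2, 3, 4, 6, 9, 12, 18, 36.
Compute 13^d (mod 37) for the divisors d until we hit 1:
13^1 ≡ 13 (mod 37)
13^2 ≡ 21 (mod 37)
13^3 ≡ 14 (mod 37)
13^4 ≡ 34 (mod 37)
13^6 ≡ 11 (mod 37)
13^9 ≡ 6 (mod 37)
13^12 ≡ 10 (mod 37)
13^18 ≡ 36 (mod 37)
13^36 ≡ 1 (mod 37) ✓
So ord_37(13) = 36.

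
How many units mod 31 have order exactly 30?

8

φ(31) = 31 − 1 = 30 = 2 · 3 · 5.
(Z/31Z)^× is cyclic (|G| = 30); a cyclic group of order m has exactly φ(d) elements of each order d | m, and none otherwise.
30 = 2 · 3 · 5 divides 30, and φ(30) = 8.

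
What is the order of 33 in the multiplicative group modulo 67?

33

Since 33 ∈ (Z/67Z)^×, its order divides φ(67) = 67 − 1 = 66 = 2 · 3 · 11.
Divisors of 66: 1, 2, 3, 6, 11, 22, 33, 66.
Test each divisor d:
33^1 ≡ 33 (mod 67)
33^2 ≡ 17 (mod 67)
33^3 ≡ 25 (mod 67)
33^6 ≡ 22 (mod 67)
33^11 ≡ 37 (mod 67)
33^22 ≡ 29 (mod 67)
33^33 ≡ 1 (mod 67) ✓
So ord_67(33) = 33.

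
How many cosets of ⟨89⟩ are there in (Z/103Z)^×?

3

Since 89 ∈ (Z/103Z)^×, its order divides φ(103) = 103 − 1 = 102 = 2 · 3 · 17.
Divisors of 102: 1, 2, 3, 6, 17, 34, 51, 102.
Check 89^d mod 103 for each divisor in increasing order:
89^1 ≡ 89 (mod 103)
89^2 ≡ 93 (mod 103)
89^3 ≡ 37 (mod 103)
89^6 ≡ 30 (mod 103)
89^17 ≡ 102 (mod 103)
89^34 ≡ 1 (mod 103) ✓
Thus |⟨89⟩| = ord(89) = 34.
[(Z/103Z)^× : ⟨89⟩] = 102/34 = 3.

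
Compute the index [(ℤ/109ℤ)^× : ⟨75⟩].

12

Since 75 ∈ (Z/109Z)^×, its order divides φ(109) = 109 − 1 = 108 = 2^2 · 3^3.
Divisors of 108: 1, 2, 3, 4, 6, 9, 12, 18, 27, 36, 54, 108.
Compute 75^d (mod 109) for the divisors d until we hit 1:
75^1 ≡ 75
75^2 ≡ 66
75^3 ≡ 45
75^4 ≡ 105
75^6 ≡ 63
75^9 ≡ 1
Thus |⟨75⟩| = ord(75) = 9.
Index = |(Z/109Z)^×| / |⟨75⟩| = 108 / 9 = 12.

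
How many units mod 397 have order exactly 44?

φ(397) = 397 − 1 = 396 = 2^2 · 3^2 · 11.
Since (Z/397Z)^× is cyclic of order 396, the number of elements of order d is φ(d) when d | 396 and 0 otherwise.
44 = 2^2 · 11 divides 396, and φ(44) = 20.

20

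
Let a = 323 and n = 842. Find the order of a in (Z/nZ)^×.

Since 323 ∈ (Z/842Z)^×, its order divides φ(842) = φ(2)·φ(421) = 1·420 = 420 = 2^2 · 3 · 5 · 7.
Divisors of 420: 1, 2, 3, 4, 5, 6, 7, 10, 12, 14, 15, 20, 21, 28, 30, 35, 42, 60, 70, 84, 105, 140, 210, 420.
Compute 323^d (mod 842) for the divisors d until we hit 1:
323^1 ≡ 323 (mod 842)
323^2 ≡ 763 (mod 842)
323^3 ≡ 585 (mod 842)
323^4 ≡ 347 (mod 842)
323^5 ≡ 95 (mod 842)
323^6 ≡ 373 (mod 842)
323^7 ≡ 73 (mod 842)
323^10 ≡ 605 (mod 842)
323^12 ≡ 199 (mod 842)
323^14 ≡ 277 (mod 842)
323^15 ≡ 219 (mod 842)
323^20 ≡ 597 (mod 842)
323^21 ≡ 13 (mod 842)
323^28 ≡ 107 (mod 842)
323^30 ≡ 809 (mod 842)
323^35 ≡ 233 (mod 842)
323^42 ≡ 169 (mod 842)
323^60 ≡ 247 (mod 842)
323^70 ≡ 401 (mod 842)
323^84 ≡ 775 (mod 842)
323^105 ≡ 813 (mod 842)
323^140 ≡ 821 (mod 842)
323^210 ≡ 841 (mod 842)
323^420 ≡ 1 (mod 842) ✓
So ord_842(323) = 420.

420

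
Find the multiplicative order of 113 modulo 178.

88

By Lagrange's theorem, ord_178(113) divides φ(178) = φ(2)·φ(89) = 1·88 = 88 = 2^3 · 11.
Divisors of 88: 1, 2, 4, 8, 11, 22, 44, 88.
Test each divisor d:
113^1 ≡ 113 (mod 178)
113^2 ≡ 131 (mod 178)
113^4 ≡ 73 (mod 178)
113^8 ≡ 167 (mod 178)
113^11 ≡ 37 (mod 178)
113^22 ≡ 123 (mod 178)
113^44 ≡ 177 (mod 178)
113^88 ≡ 1 (mod 178) ✓
So ord_178(113) = 88.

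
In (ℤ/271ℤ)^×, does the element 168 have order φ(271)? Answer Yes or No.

Yes

φ(271) = 271 − 1 = 270 = 2 · 3^3 · 5.
168 is a primitive root mod 271 iff 168^(φ(271)/q) ≢ 1 for every prime q | φ(271), i.e. q ∈ {2, 3, 5}.
168^135 ≡ 270 (mod 271)  [q = 2: ≢ 1 ✓]
168^90 ≡ 242 (mod 271)  [q = 3: ≢ 1 ✓]
168^54 ≡ 10 (mod 271)  [q = 5: ≢ 1 ✓]
None equal 1, so ord_271(168) = 270: 168 is a primitive root.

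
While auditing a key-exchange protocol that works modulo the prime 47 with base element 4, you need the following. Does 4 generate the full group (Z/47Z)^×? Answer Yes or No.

No

φ(47) = 47 − 1 = 46 = 2 · 23.
It suffices to check that the order of 4 is not a proper divisor of 46: compute 4^(46/q) for q ∈ {2, 23}.
4^23 ≡ 1 (mod 47)  [q = 2: ≡ 1 ✗]
4^2 ≡ 16 (mod 47)  [q = 23: ≢ 1 ✓]
Since 4^23 ≡ 1, the order of 4 divides 23 < 46, so 4 is not a primitive root.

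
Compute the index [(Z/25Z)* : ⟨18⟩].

5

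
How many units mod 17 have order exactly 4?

2

φ(17) = 17 − 1 = 16 = 2^4.
(Z/17Z)^× is cyclic (|G| = 16); a cyclic group of order m has exactly φ(d) elements of each order d | m, and none otherwise.
4 = 2^2 divides 16, and φ(4) = 2.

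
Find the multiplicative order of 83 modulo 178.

88

Since 83 ∈ (Z/178Z)^×, its order divides φ(178) = φ(2)·φ(89) = 1·88 = 88 = 2^3 · 11.
Divisors of 88: 1, 2, 4, 8, 11, 22, 44, 88.
Compute 83^d (mod 178) for the divisors d until we hit 1:
83^1 ≡ 83
83^2 ≡ 125
83^4 ≡ 139
83^8 ≡ 97
83^11 ≡ 141
83^22 ≡ 123
83^44 ≡ 177
83^88 ≡ 1
Hence ord(83) = 88.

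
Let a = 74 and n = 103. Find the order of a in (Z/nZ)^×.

102

By Lagrange's theorem, ord_103(74) divides φ(103) = 103 − 1 = 102 = 2 · 3 · 17.
Divisors of 102: 1, 2, 3, 6, 17, 34, 51, 102.
Evaluate successive powers at the divisors of 102:
74^1 ≡ 74 (mod 103)
74^2 ≡ 17 (mod 103)
74^3 ≡ 22 (mod 103)
74^6 ≡ 72 (mod 103)
74^17 ≡ 47 (mod 103)
74^34 ≡ 46 (mod 103)
74^51 ≡ 102 (mod 103)
74^102 ≡ 1 (mod 103) ✓
The smallest such exponent is 102, so the order of 74 is 102.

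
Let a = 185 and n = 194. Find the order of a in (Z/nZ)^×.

The order of 185 must divide φ(194) = φ(2)·φ(97) = 1·96 = 96 = 2^5 · 3.
Divisors of 96: 1, 2, 3, 4, 6, 8, 12, 16, 24, 32, 48, 96.
Test each divisor d:
185^1 ≡ 185
185^2 ≡ 81
185^3 ≡ 47
185^4 ≡ 159
185^6 ≡ 75
185^8 ≡ 61
185^12 ≡ 193
185^16 ≡ 35
185^24 ≡ 1
Therefore the multiplicative order of 185 modulo 194 is 24.

24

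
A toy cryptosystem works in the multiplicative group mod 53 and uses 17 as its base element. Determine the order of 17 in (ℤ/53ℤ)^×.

ord(17) | φ(53) = 53 − 1 = 52 = 2^2 · 13.
Divisors of 52: 1, 2, 4, 13, 26, 52.
Test each divisor d:
17^1 ≡ 17
17^2 ≡ 24
17^4 ≡ 46
17^13 ≡ 52
17^26 ≡ 1
Therefore the multiplicative order of 17 modulo 53 is 26.

26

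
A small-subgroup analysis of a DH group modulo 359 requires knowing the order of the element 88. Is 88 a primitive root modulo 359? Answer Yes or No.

No

φ(359) = 359 − 1 = 358 = 2 · 179.
It suffices to check that the order of 88 is not a proper divisor of 358: compute 88^(358/q) for q ∈ {2, 179}.
88^179 ≡ 1 (mod 359)  [q = 2: ≡ 1 ✗]
88^2 ≡ 205 (mod 359)  [q = 179: ≢ 1 ✓]
The check at q = 2 fails, so 88 generates a proper subgroup.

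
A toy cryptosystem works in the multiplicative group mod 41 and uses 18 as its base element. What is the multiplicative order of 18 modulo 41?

The order of 18 must divide φ(41) = 41 − 1 = 40 = 2^3 · 5.
Divisors of 40: 1, 2, 4, 5, 8, 10, 20, 40.
Check 18^d mod 41 for each divisor in increasing order:
18^1 ≡ 18 (mod 41)
18^2 ≡ 37 (mod 41)
18^4 ≡ 16 (mod 41)
18^5 ≡ 1 (mod 41) ✓
Hence ord(18) = 5.

5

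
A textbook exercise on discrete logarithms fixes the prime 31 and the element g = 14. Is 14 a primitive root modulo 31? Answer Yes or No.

φ(31) = 31 − 1 = 30 = 2 · 3 · 5.
It suffices to check that the order of 14 is not a proper divisor of 30: compute 14^(30/q) for q ∈ {2, 3, 5}.
14^15 ≡ 1 (mod 31)  [q = 2: ≡ 1 ✗]
14^10 ≡ 25 (mod 31)  [q = 3: ≢ 1 ✓]
14^6 ≡ 8 (mod 31)  [q = 5: ≢ 1 ✓]
The check at q = 2 fails, so 14 generates a proper subgroup.

No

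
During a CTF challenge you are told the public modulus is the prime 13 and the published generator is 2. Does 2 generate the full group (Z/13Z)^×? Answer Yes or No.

Yes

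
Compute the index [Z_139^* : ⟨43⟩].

23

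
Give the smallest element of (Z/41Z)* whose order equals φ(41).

6

φ(41) = 41 − 1 = 40 = 2^3 · 5.
g is a primitive root iff g^(40/q) ≢ 1 (mod 41) for each prime q ∈ {2, 5}.
g = 2: 2^20 ≡ 1 — hits 1, so not a primitive root.
g = 3: 3^20 ≡ 40; 3^8 ≡ 1 — hits 1, so not a primitive root.
g = 4: 4^20 ≡ 1 — hits 1, so not a primitive root.
g = 5: 5^20 ≡ 1 — hits 1, so not a primitive root.
g = 6: 6^20 ≡ 40; 6^8 ≡ 10 — none is 1, so 6 is a primitive root.
So 6 is the smallest generator of (Z/41Z)^×.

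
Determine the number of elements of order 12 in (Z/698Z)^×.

4

φ(698) = φ(2)·φ(349) = 1·348 = 348 = 2^2 · 3 · 29.
In a cyclic group of order 348, there are φ(d) elements of order d for each divisor d of 348, and zero for non-divisors.
12 = 2^2 · 3 divides 348, and φ(12) = 4.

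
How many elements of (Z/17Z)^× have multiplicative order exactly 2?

1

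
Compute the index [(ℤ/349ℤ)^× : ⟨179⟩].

By Lagrange's theorem, ord_349(179) divides φ(349) = 349 − 1 = 348 = 2^2 · 3 · 29.
Divisors of 348: 1, 2, 3, 4, 6, 12, 29, 58, 87, 116, 174, 348.
Compute 179^d (mod 349) for the divisors d until we hit 1:
179^1 ≡ 179
179^2 ≡ 282
179^3 ≡ 222
179^4 ≡ 301
179^6 ≡ 75
179^12 ≡ 41
179^29 ≡ 213
179^58 ≡ 348
179^87 ≡ 136
179^116 ≡ 1
So ord_349(179) = 116, hence |⟨179⟩| = 116.
[(Z/349Z)^× : ⟨179⟩] = 348/116 = 3.

3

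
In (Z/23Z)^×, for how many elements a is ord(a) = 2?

1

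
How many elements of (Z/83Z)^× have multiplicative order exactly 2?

1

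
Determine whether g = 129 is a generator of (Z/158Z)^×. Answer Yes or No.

No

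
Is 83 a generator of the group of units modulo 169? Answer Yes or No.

φ(169) = φ(13^2) = 13·(13−1) = 156 = 2^2 · 3 · 13.
Test 83^(156/q) mod 169 for each prime factor q of 156:
83^78 ≡ 168 (mod 169)  [q = 2: ≢ 1 ✓]
83^52 ≡ 1 (mod 169)  [q = 3: ≡ 1 ✗]
83^12 ≡ 66 (mod 169)  [q = 13: ≢ 1 ✓]
83^52 ≡ 1 shows ord(83) | 52, strictly less than φ(169); not a primitive root.

No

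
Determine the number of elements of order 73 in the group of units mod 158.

0

φ(158) = φ(2)·φ(79) = 1·78 = 78 = 2 · 3 · 13.
In a cyclic group of order 78, there are φ(d) elements of order d for each divisor d of 78, and zero for non-divisors.
73 does not divide 78, so no element of (Z/158Z)^× has order 73.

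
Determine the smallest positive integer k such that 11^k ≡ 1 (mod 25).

5

The order of 11 must divide φ(25) = φ(5^2) = 5·(5−1) = 20 = 2^2 · 5.
Divisors of 20: 1, 2, 4, 5, 10, 20.
Test each divisor d:
11^1 ≡ 11 (mod 25)
11^2 ≡ 21 (mod 25)
11^4 ≡ 16 (mod 25)
11^5 ≡ 1 (mod 25) ✓
So ord_25(11) = 5.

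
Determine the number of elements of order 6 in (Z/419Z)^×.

φ(419) = 419 − 1 = 418 = 2 · 11 · 19.
In a cyclic group of order 418, there are φ(d) elements of order d for each divisor d of 418, and zero for non-divisors.
Here 418 is not a multiple of 6, so there are no elements of order 6.

0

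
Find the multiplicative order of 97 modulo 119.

16

By Lagrange's theorem, ord_119(97) divides φ(119) = φ(7·17) = (7−1)·(17−1) = 6·16 = 96 = 2^5 · 3.
Divisors of 96: 1, 2, 3, 4, 6, 8, 12, 16, 24, 32, 48, 96.
Test each divisor d:
97^1 ≡ 97
97^2 ≡ 8
97^3 ≡ 62
97^4 ≡ 64
97^6 ≡ 36
97^8 ≡ 50
97^12 ≡ 106
97^16 ≡ 1
So ord_119(97) = 16.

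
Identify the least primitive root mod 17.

3

φ(17) = 17 − 1 = 16 = 2^4.
Test candidates g = 2, 3, … against the prime factors q ∈ {2} of φ(17): g is a generator iff g^(16/q) ≢ 1 for every such q.
g = 2: 2^8 ≡ 1 — hits 1, so not a primitive root.
g = 3: 3^8 ≡ 16 — none is 1, so 3 is a primitive root.
So 3 is the smallest generator of (Z/17Z)^×.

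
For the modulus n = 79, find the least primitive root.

φ(79) = 79 − 1 = 78 = 2 · 3 · 13.
Test candidates g = 2, 3, … against the prime factors q ∈ {2, 3, 13} of φ(79): g is a generator iff g^(78/q) ≢ 1 for every such q.
g = 2: 2^39 ≡ 1 — hits 1, so not a primitive root.
g = 3: 3^39 ≡ 78; 3^26 ≡ 23; 3^6 ≡ 18 — none is 1, so 3 is a primitive root.
So 3 is the smallest generator of (Z/79Z)^×.

3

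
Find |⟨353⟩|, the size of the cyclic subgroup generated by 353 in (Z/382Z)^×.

Since 353 ∈ (Z/382Z)^×, its order divides φ(382) = φ(2)·φ(191) = 1·190 = 190 = 2 · 5 · 19.
Divisors of 190: 1, 2, 5, 10, 19, 38, 95, 190.
Test each divisor d:
353^1 ≡ 353
353^2 ≡ 77
353^5 ≡ 341
353^10 ≡ 153
353^19 ≡ 49
353^38 ≡ 109
353^95 ≡ 1
So ord_382(353) = 95.

95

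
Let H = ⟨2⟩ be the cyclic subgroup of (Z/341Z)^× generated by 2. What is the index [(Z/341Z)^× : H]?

30

ord(2) | φ(341) = φ(11·31) = (11−1)·(31−1) = 10·30 = 300 = 2^2 · 3 · 5^2.
Divisors of 300: 1, 2, 3, 4, 5, 6, 10, 12, 15, 20, 25, 30, 50, 60, 75, 100, 150, 300.
Evaluate successive powers at the divisors of 300:
2^1 ≡ 2 (mod 341)
2^2 ≡ 4 (mod 341)
2^3 ≡ 8 (mod 341)
2^4 ≡ 16 (mod 341)
2^5 ≡ 32 (mod 341)
2^6 ≡ 64 (mod 341)
2^10 ≡ 1 (mod 341) ✓
Thus |⟨2⟩| = ord(2) = 10.
[(Z/341Z)^× : ⟨2⟩] = 300/10 = 30.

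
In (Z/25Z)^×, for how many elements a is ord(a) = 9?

φ(25) = φ(5^2) = 5·(5−1) = 20 = 2^2 · 5.
In a cyclic group of order 20, there are φ(d) elements of order d for each divisor d of 20, and zero for non-divisors.
9 does not divide 20, so no element of (Z/25Z)^× has order 9.

0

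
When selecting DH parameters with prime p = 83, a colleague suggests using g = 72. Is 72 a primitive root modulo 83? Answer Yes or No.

φ(83) = 83 − 1 = 82 = 2 · 41.
Test 72^(82/q) mod 83 for each prime factor q of 82:
72^41 ≡ 82 (mod 83)  [q = 2: ≢ 1 ✓]
72^2 ≡ 38 (mod 83)  [q = 41: ≢ 1 ✓]
All checks pass, so 72 has order 82 and is a primitive root modulo 83.

Yes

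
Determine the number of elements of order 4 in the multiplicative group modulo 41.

φ(41) = 41 − 1 = 40 = 2^3 · 5.
In a cyclic group of order 40, there are φ(d) elements of order d for each divisor d of 40, and zero for non-divisors.
4 = 2^2 divides 40, and φ(4) = 2.

2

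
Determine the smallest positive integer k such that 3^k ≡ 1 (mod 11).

The order of 3 must divide φ(11) = 11 − 1 = 10 = 2 · 5.
Divisors of 10: 1, 2, 5, 10.
Test each divisor d:
3^1 ≡ 3 (mod 11)
3^2 ≡ 9 (mod 11)
3^5 ≡ 1 (mod 11) ✓
The smallest such exponent is 5, so the order of 3 is 5.

5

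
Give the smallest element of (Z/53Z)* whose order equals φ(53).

φ(53) = 53 − 1 = 52 = 2^2 · 13.
g is a primitive root iff g^(52/q) ≢ 1 (mod 53) for each prime q ∈ {2, 13}.
g = 2: 2^26 ≡ 52; 2^4 ≡ 16 — none is 1, so 2 is a primitive root.
The smallest primitive root modulo 53 is 2.

2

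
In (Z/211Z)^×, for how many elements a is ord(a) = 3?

φ(211) = 211 − 1 = 210 = 2 · 3 · 5 · 7.
In a cyclic group of order 210, there are φ(d) elements of order d for each divisor d of 210, and zero for non-divisors.
3 | 210, and φ(3) = 3 − 1 = 2.

2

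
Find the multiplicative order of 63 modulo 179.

178

Since 63 ∈ (Z/179Z)^×, its order divides φ(179) = 179 − 1 = 178 = 2 · 89.
Divisors of 178: 1, 2, 89, 178.
Test each divisor d:
63^1 ≡ 63
63^2 ≡ 31
63^89 ≡ 178
63^178 ≡ 1
Hence ord(63) = 178.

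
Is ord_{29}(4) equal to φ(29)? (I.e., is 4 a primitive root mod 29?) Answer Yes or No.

No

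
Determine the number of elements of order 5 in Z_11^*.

4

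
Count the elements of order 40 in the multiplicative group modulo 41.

φ(41) = 41 − 1 = 40 = 2^3 · 5.
(Z/41Z)^× is cyclic (|G| = 40); a cyclic group of order m has exactly φ(d) elements of each order d | m, and none otherwise.
40 = 2^3 · 5 divides 40, and φ(40) = 16.

16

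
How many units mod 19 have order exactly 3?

2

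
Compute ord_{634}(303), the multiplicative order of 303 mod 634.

316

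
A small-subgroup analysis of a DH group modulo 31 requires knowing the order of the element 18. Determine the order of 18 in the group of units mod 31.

15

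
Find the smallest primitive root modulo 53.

φ(53) = 53 − 1 = 52 = 2^2 · 13.
g is a primitive root iff g^(52/q) ≢ 1 (mod 53) for each prime q ∈ {2, 13}.
g = 2: 2^26 ≡ 52; 2^4 ≡ 16 — none is 1, so 2 is a primitive root.
So 2 is the smallest generator of (Z/53Z)^×.

2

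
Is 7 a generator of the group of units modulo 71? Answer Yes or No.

φ(71) = 71 − 1 = 70 = 2 · 5 · 7.
It suffices to check that the order of 7 is not a proper divisor of 70: compute 7^(70/q) for q ∈ {2, 5, 7}.
7^35 ≡ 70 (mod 71)  [q = 2: ≢ 1 ✓]
7^14 ≡ 54 (mod 71)  [q = 5: ≢ 1 ✓]
7^10 ≡ 45 (mod 71)  [q = 7: ≢ 1 ✓]
Every test exponent gives a nontrivial residue, hence 7 generates the full group.

Yes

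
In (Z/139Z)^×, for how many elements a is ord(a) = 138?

44

φ(139) = 139 − 1 = 138 = 2 · 3 · 23.
In a cyclic group of order 138, there are φ(d) elements of order d for each divisor d of 138, and zero for non-divisors.
138 = 2 · 3 · 23 divides 138, and φ(138) = 44.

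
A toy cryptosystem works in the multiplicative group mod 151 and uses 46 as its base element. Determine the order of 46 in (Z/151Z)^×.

30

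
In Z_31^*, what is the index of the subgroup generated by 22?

1

ord(22) | φ(31) = 31 − 1 = 30 = 2 · 3 · 5.
Divisors of 30: 1, 2, 3, 5, 6, 10, 15, 30.
Test each divisor d:
22^1 ≡ 22 (mod 31)
22^2 ≡ 19 (mod 31)
22^3 ≡ 15 (mod 31)
22^5 ≡ 6 (mod 31)
22^6 ≡ 8 (mod 31)
22^10 ≡ 5 (mod 31)
22^15 ≡ 30 (mod 31)
22^30 ≡ 1 (mod 31) ✓
So ord_31(22) = 30, hence |⟨22⟩| = 30.
Index = |(Z/31Z)^×| / |⟨22⟩| = 30 / 30 = 1.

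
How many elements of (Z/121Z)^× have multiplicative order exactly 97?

0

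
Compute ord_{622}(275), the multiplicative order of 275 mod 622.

Since 275 ∈ (Z/622Z)^×, its order divides φ(622) = φ(2)·φ(311) = 1·310 = 310 = 2 · 5 · 31.
Divisors of 310: 1, 2, 5, 10, 31, 62, 155, 310.
Compute 275^d (mod 622) for the divisors d until we hit 1:
275^1 ≡ 275
275^2 ≡ 363
275^5 ≡ 621
275^10 ≡ 1
Hence ord(275) = 10.

10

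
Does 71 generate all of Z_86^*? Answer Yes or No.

Yes

φ(86) = φ(2)·φ(43) = 1·42 = 42 = 2 · 3 · 7.
It suffices to check that the order of 71 is not a proper divisor of 42: compute 71^(42/q) for q ∈ {2, 3, 7}.
71^21 ≡ 85 (mod 86)  [q = 2: ≢ 1 ✓]
71^14 ≡ 49 (mod 86)  [q = 3: ≢ 1 ✓]
71^6 ≡ 11 (mod 86)  [q = 7: ≢ 1 ✓]
Every test exponent gives a nontrivial residue, hence 71 generates the full group.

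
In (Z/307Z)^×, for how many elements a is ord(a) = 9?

6

φ(307) = 307 − 1 = 306 = 2 · 3^2 · 17.
In a cyclic group of order 306, there are φ(d) elements of order d for each divisor d of 306, and zero for non-divisors.
9 = 3^2 divides 306, and φ(9) = 6.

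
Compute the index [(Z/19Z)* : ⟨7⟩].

Since 7 ∈ (Z/19Z)^×, its order divides φ(19) = 19 − 1 = 18 = 2 · 3^2.
Divisors of 18: 1, 2, 3, 6, 9, 18.
Check 7^d mod 19 for each divisor in increasing order:
7^1 ≡ 7 (mod 19)
7^2 ≡ 11 (mod 19)
7^3 ≡ 1 (mod 19) ✓
The order of 7 is 3, so the subgroup it generates has 3 elements.
The index is φ(19) / ord(7) = 18 / 3 = 6.

6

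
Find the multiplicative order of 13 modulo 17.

Since 13 ∈ (Z/17Z)^×, its order divides φ(17) = 17 − 1 = 16 = 2^4.
Divisors of 16: 1, 2, 4, 8, 16.
Compute 13^d (mod 17) for the divisors d until we hit 1:
13^1 ≡ 13
13^2 ≡ 16
13^4 ≡ 1
So ord_17(13) = 4.

4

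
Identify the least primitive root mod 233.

φ(233) = 233 − 1 = 232 = 2^3 · 29.
g is a primitive root iff g^(232/q) ≢ 1 (mod 233) for each prime q ∈ {2, 29}.
g = 2: 2^116 ≡ 1 — hits 1, so not a primitive root.
g = 3: 3^116 ≡ 232; 3^8 ≡ 37 — none is 1, so 3 is a primitive root.
So 3 is the smallest generator of (Z/233Z)^×.

3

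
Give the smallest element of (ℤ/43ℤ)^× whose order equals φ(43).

3

φ(43) = 43 − 1 = 42 = 2 · 3 · 7.
g is a primitive root iff g^(42/q) ≢ 1 (mod 43) for each prime q ∈ {2, 3, 7}.
g = 2: 2^21 ≡ 42; 2^14 ≡ 1 — hits 1, so not a primitive root.
g = 3: 3^21 ≡ 42; 3^14 ≡ 36; 3^6 ≡ 41 — none is 1, so 3 is a primitive root.
The smallest primitive root modulo 43 is 3.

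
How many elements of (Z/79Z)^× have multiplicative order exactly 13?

12

φ(79) = 79 − 1 = 78 = 2 · 3 · 13.
(Z/79Z)^× is cyclic (|G| = 78); a cyclic group of order m has exactly φ(d) elements of each order d | m, and none otherwise.
13 | 78, and φ(13) = 13 − 1 = 12.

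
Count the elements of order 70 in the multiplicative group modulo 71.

φ(71) = 71 − 1 = 70 = 2 · 5 · 7.
In a cyclic group of order 70, there are φ(d) elements of order d for each divisor d of 70, and zero for non-divisors.
70 = 2 · 5 · 7 divides 70, and φ(70) = 24.

24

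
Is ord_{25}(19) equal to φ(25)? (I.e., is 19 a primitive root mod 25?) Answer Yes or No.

No

φ(25) = φ(5^2) = 5·(5−1) = 20 = 2^2 · 5.
Test 19^(20/q) mod 25 for each prime factor q of 20:
19^10 ≡ 1 (mod 25)  [q = 2: ≡ 1 ✗]
19^4 ≡ 21 (mod 25)  [q = 5: ≢ 1 ✓]
The check at q = 2 fails, so 19 generates a proper subgroup.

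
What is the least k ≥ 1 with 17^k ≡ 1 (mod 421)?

210

By Lagrange's theorem, ord_421(17) divides φ(421) = 421 − 1 = 420 = 2^2 · 3 · 5 · 7.
Divisors of 420: 1, 2, 3, 4, 5, 6, 7, 10, 12, 14, 15, 20, 21, 28, 30, 35, 42, 60, 70, 84, 105, 140, 210, 420.
Test each divisor d:
17^1 ≡ 17 (mod 421)
17^2 ≡ 289 (mod 421)
17^3 ≡ 282 (mod 421)
17^4 ≡ 163 (mod 421)
17^5 ≡ 245 (mod 421)
17^6 ≡ 376 (mod 421)
17^7 ≡ 77 (mod 421)
17^10 ≡ 243 (mod 421)
17^12 ≡ 341 (mod 421)
17^14 ≡ 35 (mod 421)
17^15 ≡ 174 (mod 421)
17^20 ≡ 109 (mod 421)
17^21 ≡ 169 (mod 421)
17^28 ≡ 383 (mod 421)
17^30 ≡ 385 (mod 421)
17^35 ≡ 21 (mod 421)
17^42 ≡ 354 (mod 421)
17^60 ≡ 33 (mod 421)
17^70 ≡ 20 (mod 421)
17^84 ≡ 279 (mod 421)
17^105 ≡ 420 (mod 421)
17^140 ≡ 400 (mod 421)
17^210 ≡ 1 (mod 421) ✓
So ord_421(17) = 210.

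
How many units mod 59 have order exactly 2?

φ(59) = 59 − 1 = 58 = 2 · 29.
In a cyclic group of order 58, there are φ(d) elements of order d for each divisor d of 58, and zero for non-divisors.
2 | 58, and φ(2) = 2 − 1 = 1.

1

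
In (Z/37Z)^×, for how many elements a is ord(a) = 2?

φ(37) = 37 − 1 = 36 = 2^2 · 3^2.
Since (Z/37Z)^× is cyclic of order 36, the number of elements of order d is φ(d) when d | 36 and 0 otherwise.
2 | 36, and φ(2) = 2 − 1 = 1.

1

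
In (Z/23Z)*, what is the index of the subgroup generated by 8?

2

The order of 8 must divide φ(23) = 23 − 1 = 22 = 2 · 11.
Divisors of 22: 1, 2, 11, 22.
Check 8^d mod 23 for each divisor in increasing order:
8^1 ≡ 8 (mod 23)
8^2 ≡ 18 (mod 23)
8^11 ≡ 1 (mod 23) ✓
Thus |⟨8⟩| = ord(8) = 11.
The index is φ(23) / ord(8) = 22 / 11 = 2.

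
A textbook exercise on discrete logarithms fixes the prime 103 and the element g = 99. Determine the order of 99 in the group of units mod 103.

102

The order of 99 must divide φ(103) = 103 − 1 = 102 = 2 · 3 · 17.
Divisors of 102: 1, 2, 3, 6, 17, 34, 51, 102.
Check 99^d mod 103 for each divisor in increasing order:
99^1 ≡ 99 (mod 103)
99^2 ≡ 16 (mod 103)
99^3 ≡ 39 (mod 103)
99^6 ≡ 79 (mod 103)
99^17 ≡ 57 (mod 103)
99^34 ≡ 56 (mod 103)
99^51 ≡ 102 (mod 103)
99^102 ≡ 1 (mod 103) ✓
Hence ord(99) = 102.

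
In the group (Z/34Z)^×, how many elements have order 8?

4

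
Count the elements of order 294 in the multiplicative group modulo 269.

0

φ(269) = 269 − 1 = 268 = 2^2 · 67.
(Z/269Z)^× is cyclic (|G| = 268); a cyclic group of order m has exactly φ(d) elements of each order d | m, and none otherwise.
Here 268 is not a multiple of 294, so there are no elements of order 294.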